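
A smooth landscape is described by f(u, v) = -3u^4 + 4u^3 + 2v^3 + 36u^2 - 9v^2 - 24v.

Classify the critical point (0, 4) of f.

local minimum

The mixed partial ∂²f/∂u∂v is 0, so the Hessian at any point is diag(f_uu, f_vv) = diag(12(-3u^2 + 2u + 6), 6(2v - 3)).
At (0, 4): H = diag(72, 30).
Both eigenvalues are positive, so H is positive definite: a local minimum.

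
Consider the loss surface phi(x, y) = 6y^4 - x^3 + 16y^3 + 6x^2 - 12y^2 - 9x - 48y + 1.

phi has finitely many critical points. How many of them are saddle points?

phi separates as a function of x plus a function of y, so ∇phi=0 decouples.
∂phi/∂x = -3(x - 3)(x - 1) = 0 at x ∈ {1, 3}; ∂phi/∂y = 24(y - 1)(y + 1)(y + 2) = 0 at y ∈ {-2, -1, 1}.
The Hessian is diagonal: diag(phi_xx, phi_yy). Second derivatives: phi_xx(1)=6, phi_xx(3)=-6; phi_yy(-2)=72, phi_yy(-1)=-48, phi_yy(1)=144.
Saddle points occur where the two diagonal entries have opposite signs: (1, -1), (3, -2), (3, 1). Count: 3.

3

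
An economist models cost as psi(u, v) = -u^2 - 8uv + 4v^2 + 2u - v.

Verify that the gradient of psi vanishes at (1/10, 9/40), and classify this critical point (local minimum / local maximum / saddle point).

saddle point

∇psi = (-2u - 8v + 2, -8u + 8v - 1); substituting (1/10, 9/40) gives ∇psi = (0, 0), so (1/10, 9/40) is indeed a critical point.
The Hessian of psi is constant: H = [[-2, -8], [-8, 8]].
det(H) = (-2)·8 − (-8)² = -80.
Since det(H) < 0, H is indefinite and the critical point is a saddle point.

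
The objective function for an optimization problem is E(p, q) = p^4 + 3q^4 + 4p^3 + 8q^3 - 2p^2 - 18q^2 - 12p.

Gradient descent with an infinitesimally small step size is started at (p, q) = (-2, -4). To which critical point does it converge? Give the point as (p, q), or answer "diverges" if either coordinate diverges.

E is separable, so gradient descent decouples: p follows -∂E/∂p, q follows -∂E/∂q.
∂E/∂p = 4(p - 1)(p + 1)(p + 3); at p=-2 this is 12, so p decreases.
∂E/∂q = 12q(q - 1)(q + 3); at q=-4 this is -240, so q increases.
p converges to its nearest critical value -3 (a local min of the p-part); q converges to -3. The iterate converges to (-3, -3).

(-3, -3)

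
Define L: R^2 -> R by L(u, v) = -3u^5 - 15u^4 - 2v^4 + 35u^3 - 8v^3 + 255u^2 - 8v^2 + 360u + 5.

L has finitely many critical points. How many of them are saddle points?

L separates as a function of u plus a function of v, so ∇L=0 decouples.
∂L/∂u = -15(u - 3)(u + 1)(u + 2)(u + 4) = 0 at u ∈ {-4, -2, -1, 3}; ∂L/∂v = -8v(v + 1)(v + 2) = 0 at v ∈ {-2, -1, 0}.
The Hessian is diagonal: diag(L_uu, L_vv). Second derivatives: L_uu(-4)=630, L_uu(-2)=-150, L_uu(-1)=180, L_uu(3)=-2100; L_vv(-2)=-16, L_vv(-1)=8, L_vv(0)=-16.
Saddle points occur where the two diagonal entries have opposite signs: (-4, -2), (-4, 0), (-2, -1), (-1, -2), (-1, 0), (3, -1). Count: 6.

6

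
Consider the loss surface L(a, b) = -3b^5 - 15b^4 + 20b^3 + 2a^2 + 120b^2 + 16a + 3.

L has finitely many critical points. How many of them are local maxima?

0

L separates as a function of a plus a function of b, so ∇L=0 decouples.
∂L/∂a = 4(a + 4) = 0 at a ∈ {-4}; ∂L/∂b = -15b(b - 2)(b + 2)(b + 4) = 0 at b ∈ {-4, -2, 0, 2}.
The Hessian is diagonal: diag(L_aa, L_bb). Second derivatives: L_aa(-4)=4; L_bb(-4)=720, L_bb(-2)=-240, L_bb(0)=240, L_bb(2)=-720.
Local maxima occur where both diagonal entries negative: none. Count: 0.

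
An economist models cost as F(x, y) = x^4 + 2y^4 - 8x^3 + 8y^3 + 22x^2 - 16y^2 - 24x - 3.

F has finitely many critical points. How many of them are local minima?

F separates as a function of x plus a function of y, so ∇F=0 decouples.
∂F/∂x = 4(x - 3)(x - 2)(x - 1) = 0 at x ∈ {1, 2, 3}; ∂F/∂y = 8y(y - 1)(y + 4) = 0 at y ∈ {-4, 0, 1}.
The Hessian is diagonal: diag(F_xx, F_yy). Second derivatives: F_xx(1)=8, F_xx(2)=-4, F_xx(3)=8; F_yy(-4)=160, F_yy(0)=-32, F_yy(1)=40.
Local minima occur where both diagonal entries positive: (1, -4), (1, 1), (3, -4), (3, 1). Count: 4.

4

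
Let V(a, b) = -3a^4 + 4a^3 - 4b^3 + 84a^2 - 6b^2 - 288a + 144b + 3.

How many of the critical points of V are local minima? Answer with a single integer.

1

V separates as a function of a plus a function of b, so ∇V=0 decouples.
∂V/∂a = -12(a - 3)(a - 2)(a + 4) = 0 at a ∈ {-4, 2, 3}; ∂V/∂b = -12(b - 3)(b + 4) = 0 at b ∈ {-4, 3}.
The Hessian is diagonal: diag(V_aa, V_bb). Second derivatives: V_aa(-4)=-504, V_aa(2)=72, V_aa(3)=-84; V_bb(-4)=84, V_bb(3)=-84.
Local minima occur where both diagonal entries positive: (2, -4). Count: 1.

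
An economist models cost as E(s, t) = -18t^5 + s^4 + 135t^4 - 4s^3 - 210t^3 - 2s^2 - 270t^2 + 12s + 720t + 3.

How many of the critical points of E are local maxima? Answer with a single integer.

2

E separates as a function of s plus a function of t, so ∇E=0 decouples.
∂E/∂s = 4(s - 3)(s - 1)(s + 1) = 0 at s ∈ {-1, 1, 3}; ∂E/∂t = -90(t - 4)(t - 2)(t - 1)(t + 1) = 0 at t ∈ {-1, 1, 2, 4}.
The Hessian is diagonal: diag(E_ss, E_tt). Second derivatives: E_ss(-1)=32, E_ss(1)=-16, E_ss(3)=32; E_tt(-1)=2700, E_tt(1)=-540, E_tt(2)=540, E_tt(4)=-2700.
Local maxima occur where both diagonal entries negative: (1, 1), (1, 4). Count: 2.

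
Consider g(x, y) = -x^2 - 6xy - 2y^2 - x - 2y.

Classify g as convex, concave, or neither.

neither

g is quadratic, so its Hessian is the constant matrix H = [[-2, -6], [-6, -4]].
det(H) = -28, tr(H) = -6.
det(H) < 0, so H is indefinite: neither convex nor concave.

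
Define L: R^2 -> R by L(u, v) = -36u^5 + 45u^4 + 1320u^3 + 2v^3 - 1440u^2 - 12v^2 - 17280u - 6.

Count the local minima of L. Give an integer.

2

L separates as a function of u plus a function of v, so ∇L=0 decouples.
∂L/∂u = -180(u - 4)(u - 3)(u + 2)(u + 4) = 0 at u ∈ {-4, -2, 3, 4}; ∂L/∂v = 6v(v - 4) = 0 at v ∈ {0, 4}.
The Hessian is diagonal: diag(L_uu, L_vv). Second derivatives: L_uu(-4)=20160, L_uu(-2)=-10800, L_uu(3)=6300, L_uu(4)=-8640; L_vv(0)=-24, L_vv(4)=24.
Local minima occur where both diagonal entries positive: (-4, 4), (3, 4). Count: 2.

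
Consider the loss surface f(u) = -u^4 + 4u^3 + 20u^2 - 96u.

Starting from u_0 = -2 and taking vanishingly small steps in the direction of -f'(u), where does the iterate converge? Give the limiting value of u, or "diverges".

2

f'(u) = -4(u - 4)(u - 2)(u + 3), so f'(-2) = -96.
Gradient descent moves in the -f' direction, i.e. u is increasing.
The nearest critical point in that direction is u = 2, where f'' = 40 > 0 (a local minimum). The iterate converges there.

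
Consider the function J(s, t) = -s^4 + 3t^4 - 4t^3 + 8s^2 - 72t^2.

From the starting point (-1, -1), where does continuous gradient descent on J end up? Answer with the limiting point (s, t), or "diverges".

J is separable, so gradient descent decouples: s follows -∂J/∂s, t follows -∂J/∂t.
∂J/∂s = -4s(s - 2)(s + 2); at s=-1 this is -12, so s increases.
∂J/∂t = 12t(t - 4)(t + 3); at t=-1 this is 120, so t decreases.
s converges to its nearest critical value 0 (a local min of the s-part); t converges to -3. The iterate converges to (0, -3).

(0, -3)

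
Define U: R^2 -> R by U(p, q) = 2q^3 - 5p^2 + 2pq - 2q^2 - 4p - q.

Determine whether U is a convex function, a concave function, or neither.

neither

The term 2q^3 is cubic, so the Hessian is not constant.
∂²U/∂q² = 12q - 4, which takes both signs as q varies (negative for sufficiently negative q). A diagonal entry of the Hessian changing sign means the Hessian is neither positive- nor negative-semidefinite on all of R^2.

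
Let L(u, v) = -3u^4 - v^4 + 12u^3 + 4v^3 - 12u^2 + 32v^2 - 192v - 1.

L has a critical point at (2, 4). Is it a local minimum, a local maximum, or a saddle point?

The mixed partial ∂²L/∂u∂v is 0, so the Hessian at any point is diag(L_uu, L_vv) = diag(12(-3u^2 + 6u - 2), 4(-3v^2 + 6v + 16)).
At (2, 4): H = diag(-24, -32).
Both eigenvalues are negative, so H is negative definite: a local maximum.

local maximum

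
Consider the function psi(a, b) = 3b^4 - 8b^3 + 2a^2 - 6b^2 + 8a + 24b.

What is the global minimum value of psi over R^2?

-27

psi(a,b) separates as P(a) + Q(b), so its minimum is min P + min Q.
P'(a) = 4a + 8 vanishes at a ∈ {-2}; Q'(b) = 12(b - 2)(b - 1)(b + 1) vanishes at b ∈ {-1, 1, 2}.
Local minima of P (where P''>0): P(-2)=-8. Local minima of Q: Q(-1)=-19, Q(2)=8.
So the global minimum of psi is P(-2) + Q(-1) = -8 − 19 = -27, attained at (-2, -1).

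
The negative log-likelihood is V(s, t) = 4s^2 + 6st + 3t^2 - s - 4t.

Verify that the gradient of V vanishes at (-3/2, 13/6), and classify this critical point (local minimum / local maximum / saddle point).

∇V = (8s + 6t - 1, 6s + 6t - 4); substituting (-3/2, 13/6) gives ∇V = (0, 0), so (-3/2, 13/6) is indeed a critical point.
The Hessian of V is constant: H = [[8, 6], [6, 6]].
det(H) = 8·6 − 6² = 12.
det(H) > 0 and tr(H) = 14 > 0, so H is positive definite and the point is a local minimum.

local minimum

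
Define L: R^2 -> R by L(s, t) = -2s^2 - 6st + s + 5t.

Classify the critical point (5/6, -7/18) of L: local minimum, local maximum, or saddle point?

The Hessian of L is constant: H = [[-4, -6], [-6, 0]].
det(H) = (-4)·0 − (-6)² = -36.
Since det(H) < 0, H is indefinite and the critical point is a saddle point.

saddle point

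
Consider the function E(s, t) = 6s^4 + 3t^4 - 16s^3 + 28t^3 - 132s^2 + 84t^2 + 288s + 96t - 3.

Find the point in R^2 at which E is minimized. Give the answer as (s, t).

E(s,t) separates as P(s) + Q(t) − 3, so its minimum is min P + min Q − 3.
P'(s) = 24(s - 4)(s - 1)(s + 3) vanishes at s ∈ {-3, 1, 4}; Q'(t) = 12(t + 1)(t + 2)(t + 4) vanishes at t ∈ {-4, -2, -1}.
Local minima of P (where P''>0): P(-3)=-1134, P(4)=-448. Local minima of Q: Q(-4)=-64, Q(-1)=-37.
So the global minimum of E is P(-3) + Q(-4) − 3 = -1134 − 64 − 3 = -1201, attained at (-3, -4).

(-3, -4)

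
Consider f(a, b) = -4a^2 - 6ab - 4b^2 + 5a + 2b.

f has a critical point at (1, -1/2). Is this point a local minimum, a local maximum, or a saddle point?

The Hessian of f is constant: H = [[-8, -6], [-6, -8]].
det(H) = (-8)·(-8) − (-6)² = 28.
det(H) > 0 and tr(H) = -16 < 0, so H is negative definite and the point is a local maximum.

local maximum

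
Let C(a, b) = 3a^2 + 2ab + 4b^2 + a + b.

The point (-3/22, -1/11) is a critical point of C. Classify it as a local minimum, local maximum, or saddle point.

local minimum

The Hessian of C is constant: H = [[6, 2], [2, 8]].
det(H) = 6·8 − 2² = 44.
det(H) > 0 and tr(H) = 14 > 0, so H is positive definite and the point is a local minimum.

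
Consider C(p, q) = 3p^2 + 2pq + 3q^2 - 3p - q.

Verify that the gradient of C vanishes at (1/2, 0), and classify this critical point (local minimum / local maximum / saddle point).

local minimum

∇C = (6p + 2q - 3, 2p + 6q - 1); substituting (1/2, 0) gives ∇C = (0, 0), so (1/2, 0) is indeed a critical point.
The Hessian of C is constant: H = [[6, 2], [2, 6]].
det(H) = 6·6 − 2² = 32.
det(H) > 0 and tr(H) = 12 > 0, so H is positive definite and the point is a local minimum.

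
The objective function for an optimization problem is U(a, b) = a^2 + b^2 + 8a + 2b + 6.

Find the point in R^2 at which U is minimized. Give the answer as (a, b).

U(a,b) separates as P(a) + Q(b) + 6, so its minimum is min P + min Q + 6.
P'(a) = 2a + 8 vanishes at a ∈ {-4}; Q'(b) = 2b + 2 vanishes at b ∈ {-1}.
Local minima of P (where P''>0): P(-4)=-16. Local minima of Q: Q(-1)=-1.
So the global minimum of U is P(-4) + Q(-1) + 6 = -16 − 1 + 6 = -11, attained at (-4, -1).

(-4, -1)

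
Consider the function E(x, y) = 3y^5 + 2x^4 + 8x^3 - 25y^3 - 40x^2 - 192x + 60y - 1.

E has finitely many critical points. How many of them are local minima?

E separates as a function of x plus a function of y, so ∇E=0 decouples.
∂E/∂x = 8(x - 3)(x + 2)(x + 4) = 0 at x ∈ {-4, -2, 3}; ∂E/∂y = 15(y - 2)(y - 1)(y + 1)(y + 2) = 0 at y ∈ {-2, -1, 1, 2}.
The Hessian is diagonal: diag(E_xx, E_yy). Second derivatives: E_xx(-4)=112, E_xx(-2)=-80, E_xx(3)=280; E_yy(-2)=-180, E_yy(-1)=90, E_yy(1)=-90, E_yy(2)=180.
Local minima occur where both diagonal entries positive: (-4, -1), (-4, 2), (3, -1), (3, 2). Count: 4.

4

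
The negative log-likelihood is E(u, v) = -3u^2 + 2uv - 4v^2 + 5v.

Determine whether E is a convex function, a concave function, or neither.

concave

E is quadratic, so its Hessian is the constant matrix H = [[-6, 2], [2, -8]].
det(H) = 44, tr(H) = -14.
det(H) > 0 and tr(H) < 0, so H is negative definite everywhere: concave.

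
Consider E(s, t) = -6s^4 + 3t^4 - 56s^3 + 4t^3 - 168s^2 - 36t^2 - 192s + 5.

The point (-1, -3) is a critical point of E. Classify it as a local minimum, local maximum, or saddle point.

The mixed partial ∂²E/∂s∂t is 0, so the Hessian at any point is diag(E_ss, E_tt) = diag(-24(3s^2 + 14s + 14), 12(3t^2 + 2t - 6)).
At (-1, -3): H = diag(-72, 180).
The eigenvalues have opposite signs, so H is indefinite: a saddle point.

saddle point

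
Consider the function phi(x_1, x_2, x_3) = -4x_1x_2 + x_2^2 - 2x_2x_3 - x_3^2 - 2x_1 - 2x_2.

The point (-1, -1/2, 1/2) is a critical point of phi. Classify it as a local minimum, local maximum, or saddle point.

The Hessian is constant: H = [[0, -4, 0], [-4, 2, -2], [0, -2, -2]].
Leading principal minors: Δ₁ = 0, Δ₂ = -16, Δ₃ = 32.
The minors fit neither the all-positive nor the alternating-sign pattern, so H is indefinite: a saddle point.

saddle point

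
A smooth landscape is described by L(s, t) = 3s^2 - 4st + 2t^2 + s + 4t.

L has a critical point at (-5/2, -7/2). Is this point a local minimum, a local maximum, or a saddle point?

The Hessian of L is constant: H = [[6, -4], [-4, 4]].
det(H) = 6·4 − (-4)² = 8.
det(H) > 0 and tr(H) = 10 > 0, so H is positive definite and the point is a local minimum.

local minimum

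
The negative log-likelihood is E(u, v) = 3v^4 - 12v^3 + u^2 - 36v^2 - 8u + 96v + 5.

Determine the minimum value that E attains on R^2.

-203

E(u,v) separates as P(u) + Q(v) + 5, so its minimum is min P + min Q + 5.
P'(u) = 2u - 8 vanishes at u ∈ {4}; Q'(v) = 12(v - 4)(v - 1)(v + 2) vanishes at v ∈ {-2, 1, 4}.
Local minima of P (where P''>0): P(4)=-16. Local minima of Q: Q(-2)=-192, Q(4)=-192.
So the global minimum of E is P(4) + Q(-2) + 5 = -16 − 192 + 5 = -203, attained at (4, -2).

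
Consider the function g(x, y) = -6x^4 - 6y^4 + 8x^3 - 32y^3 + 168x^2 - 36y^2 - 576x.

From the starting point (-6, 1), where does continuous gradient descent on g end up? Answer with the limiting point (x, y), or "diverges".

g is separable, so gradient descent decouples: x follows -∂g/∂x, y follows -∂g/∂y.
∂g/∂x = -24(x - 3)(x - 2)(x + 4); at x=-6 this is 3456, so x decreases.
∂g/∂y = -24y(y + 1)(y + 3); at y=1 this is -192, so y increases.
The x-coordinate has no critical point in that direction and runs off to infinity.

diverges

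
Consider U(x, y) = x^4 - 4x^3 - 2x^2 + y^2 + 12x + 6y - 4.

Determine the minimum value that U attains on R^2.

-22

U(x,y) separates as P(x) + Q(y) − 4, so its minimum is min P + min Q − 4.
P'(x) = 4(x - 3)(x - 1)(x + 1) vanishes at x ∈ {-1, 1, 3}; Q'(y) = 2y + 6 vanishes at y ∈ {-3}.
Local minima of P (where P''>0): P(-1)=-9, P(3)=-9. Local minima of Q: Q(-3)=-9.
So the global minimum of U is P(-1) + Q(-3) − 4 = -9 − 9 − 4 = -22, attained at (-1, -3).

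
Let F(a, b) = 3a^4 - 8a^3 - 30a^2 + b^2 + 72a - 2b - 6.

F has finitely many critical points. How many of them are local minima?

2

F separates as a function of a plus a function of b, so ∇F=0 decouples.
∂F/∂a = 12(a - 3)(a - 1)(a + 2) = 0 at a ∈ {-2, 1, 3}; ∂F/∂b = 2(b - 1) = 0 at b ∈ {1}.
The Hessian is diagonal: diag(F_aa, F_bb). Second derivatives: F_aa(-2)=180, F_aa(1)=-72, F_aa(3)=120; F_bb(1)=2.
Local minima occur where both diagonal entries positive: (-2, 1), (3, 1). Count: 2.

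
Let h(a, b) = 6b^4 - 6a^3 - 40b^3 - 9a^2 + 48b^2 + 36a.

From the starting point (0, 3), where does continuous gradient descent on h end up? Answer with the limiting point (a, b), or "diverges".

(-2, 4)

h is separable, so gradient descent decouples: a follows -∂h/∂a, b follows -∂h/∂b.
∂h/∂a = -18(a - 1)(a + 2); at a=0 this is 36, so a decreases.
∂h/∂b = 24b(b - 4)(b - 1); at b=3 this is -144, so b increases.
a converges to its nearest critical value -2 (a local min of the a-part); b converges to 4. The iterate converges to (-2, 4).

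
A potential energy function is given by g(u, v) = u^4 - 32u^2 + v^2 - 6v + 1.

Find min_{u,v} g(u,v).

g(u,v) separates as P(u) + Q(v) + 1, so its minimum is min P + min Q + 1.
P'(u) = 4u(u - 4)(u + 4) vanishes at u ∈ {-4, 0, 4}; Q'(v) = 2v - 6 vanishes at v ∈ {3}.
Local minima of P (where P''>0): P(-4)=-256, P(4)=-256. Local minima of Q: Q(3)=-9.
So the global minimum of g is P(-4) + Q(3) + 1 = -256 − 9 + 1 = -264, attained at (-4, 3).

-264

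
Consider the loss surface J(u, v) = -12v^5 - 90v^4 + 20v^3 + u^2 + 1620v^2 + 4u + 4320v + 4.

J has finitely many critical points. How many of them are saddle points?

J separates as a function of u plus a function of v, so ∇J=0 decouples.
∂J/∂u = 2(u + 2) = 0 at u ∈ {-2}; ∂J/∂v = -60(v - 3)(v + 2)(v + 3)(v + 4) = 0 at v ∈ {-4, -3, -2, 3}.
The Hessian is diagonal: diag(J_uu, J_vv). Second derivatives: J_uu(-2)=2; J_vv(-4)=840, J_vv(-3)=-360, J_vv(-2)=600, J_vv(3)=-12600.
Saddle points occur where the two diagonal entries have opposite signs: (-2, -3), (-2, 3). Count: 2.

2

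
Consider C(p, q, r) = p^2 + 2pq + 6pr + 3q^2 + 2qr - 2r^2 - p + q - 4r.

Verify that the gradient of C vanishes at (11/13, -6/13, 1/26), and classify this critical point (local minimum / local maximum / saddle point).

saddle point

∇C = (2p + 2q + 6r - 1, 2p + 6q + 2r + 1, 6p + 2q - 4r - 4); substituting (11/13, -6/13, 1/26) gives ∇C = (0, 0, 0), so (11/13, -6/13, 1/26) is indeed a critical point.
The Hessian is constant: H = [[2, 2, 6], [2, 6, 2], [6, 2, -4]].
Leading principal minors: Δ₁ = 2, Δ₂ = 8, Δ₃ = -208.
The minors fit neither the all-positive nor the alternating-sign pattern, so H is indefinite: a saddle point.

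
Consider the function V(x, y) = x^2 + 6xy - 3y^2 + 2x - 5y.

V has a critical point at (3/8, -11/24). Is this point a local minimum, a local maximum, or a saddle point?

saddle point

The Hessian of V is constant: H = [[2, 6], [6, -6]].
det(H) = 2·(-6) − 6² = -48.
Since det(H) < 0, H is indefinite and the critical point is a saddle point.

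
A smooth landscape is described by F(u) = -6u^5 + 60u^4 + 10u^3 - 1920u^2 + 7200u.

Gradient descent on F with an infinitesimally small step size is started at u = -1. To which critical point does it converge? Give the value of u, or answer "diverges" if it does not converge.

-4

F'(u) = -30(u - 5)(u - 4)(u - 3)(u + 4), so F'(-1) = 10800.
Gradient descent moves in the -F' direction, i.e. u is decreasing.
The nearest critical point in that direction is u = -4, where F'' = 15120 > 0 (a local minimum). The iterate converges there.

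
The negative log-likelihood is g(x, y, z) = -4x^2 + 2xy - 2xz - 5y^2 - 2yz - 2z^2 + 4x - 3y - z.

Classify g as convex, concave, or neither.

concave

g is quadratic, so its Hessian is the constant matrix H = [[-8, 2, -2], [2, -10, -2], [-2, -2, -4]].
Leading principal minors: -8, 76, -216.
Signs alternate −, +, − ⇒ H ≺ 0 ⇒ concave.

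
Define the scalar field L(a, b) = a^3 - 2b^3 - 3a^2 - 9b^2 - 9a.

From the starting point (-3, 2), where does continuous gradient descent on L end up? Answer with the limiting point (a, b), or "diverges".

L is separable, so gradient descent decouples: a follows -∂L/∂a, b follows -∂L/∂b.
∂L/∂a = 3(a - 3)(a + 1); at a=-3 this is 36, so a decreases.
∂L/∂b = -6b(b + 3); at b=2 this is -60, so b increases.
The a-coordinate has no critical point in that direction and runs off to infinity.

diverges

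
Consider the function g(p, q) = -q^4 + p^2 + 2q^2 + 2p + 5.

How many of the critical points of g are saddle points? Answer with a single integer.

2

g separates as a function of p plus a function of q, so ∇g=0 decouples.
∂g/∂p = 2(p + 1) = 0 at p ∈ {-1}; ∂g/∂q = -4q(q - 1)(q + 1) = 0 at q ∈ {-1, 0, 1}.
The Hessian is diagonal: diag(g_pp, g_qq). Second derivatives: g_pp(-1)=2; g_qq(-1)=-8, g_qq(0)=4, g_qq(1)=-8.
Saddle points occur where the two diagonal entries have opposite signs: (-1, -1), (-1, 1). Count: 2.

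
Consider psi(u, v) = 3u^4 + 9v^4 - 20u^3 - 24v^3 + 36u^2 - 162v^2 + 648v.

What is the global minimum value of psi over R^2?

psi(u,v) separates as P(u) + Q(v), so its minimum is min P + min Q.
P'(u) = 12u(u - 3)(u - 2) vanishes at u ∈ {0, 2, 3}; Q'(v) = 36(v - 3)(v - 2)(v + 3) vanishes at v ∈ {-3, 2, 3}.
Local minima of P (where P''>0): P(0)=0, P(3)=27. Local minima of Q: Q(-3)=-2025, Q(3)=567.
So the global minimum of psi is P(0) + Q(-3) = 0 − 2025 = -2025, attained at (0, -3).

-2025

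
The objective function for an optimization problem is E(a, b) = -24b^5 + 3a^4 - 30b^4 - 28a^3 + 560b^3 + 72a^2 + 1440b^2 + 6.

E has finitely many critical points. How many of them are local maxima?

E separates as a function of a plus a function of b, so ∇E=0 decouples.
∂E/∂a = 12a(a - 4)(a - 3) = 0 at a ∈ {0, 3, 4}; ∂E/∂b = -120b(b - 4)(b + 2)(b + 3) = 0 at b ∈ {-3, -2, 0, 4}.
The Hessian is diagonal: diag(E_aa, E_bb). Second derivatives: E_aa(0)=144, E_aa(3)=-36, E_aa(4)=48; E_bb(-3)=2520, E_bb(-2)=-1440, E_bb(0)=2880, E_bb(4)=-20160.
Local maxima occur where both diagonal entries negative: (3, -2), (3, 4). Count: 2.

2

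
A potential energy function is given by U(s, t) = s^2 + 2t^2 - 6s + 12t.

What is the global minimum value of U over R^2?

-27

U(s,t) separates as P(s) + Q(t), so its minimum is min P + min Q.
P'(s) = 2s - 6 vanishes at s ∈ {3}; Q'(t) = 4(t + 3) vanishes at t ∈ {-3}.
Local minima of P (where P''>0): P(3)=-9. Local minima of Q: Q(-3)=-18.
So the global minimum of U is P(3) + Q(-3) = -9 − 18 = -27, attained at (3, -3).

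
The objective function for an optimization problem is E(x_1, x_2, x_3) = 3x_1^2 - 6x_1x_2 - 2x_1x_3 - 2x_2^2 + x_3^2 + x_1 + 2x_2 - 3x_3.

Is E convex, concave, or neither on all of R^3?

E is quadratic, so its Hessian is the constant matrix H = [[6, -6, -2], [-6, -4, 0], [-2, 0, 2]].
Leading principal minors: 6, -60, -104.
Neither pattern holds ⇒ H is indefinite ⇒ neither convex nor concave.

neither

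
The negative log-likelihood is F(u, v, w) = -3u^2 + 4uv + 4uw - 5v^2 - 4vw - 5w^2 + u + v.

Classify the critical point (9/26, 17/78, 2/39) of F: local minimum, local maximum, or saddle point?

The Hessian is constant: H = [[-6, 4, 4], [4, -10, -4], [4, -4, -10]].
Leading principal minors: Δ₁ = -6, Δ₂ = 44, Δ₃ = -312.
The minors alternate sign starting negative (−, +, −), so H is negative definite: a local maximum.

local maximum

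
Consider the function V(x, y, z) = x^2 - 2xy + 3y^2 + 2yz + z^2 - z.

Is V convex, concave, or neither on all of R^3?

convex

V is quadratic, so its Hessian is the constant matrix H = [[2, -2, 0], [-2, 6, 2], [0, 2, 2]].
Leading principal minors: 2, 8, 8.
All positive ⇒ H ≻ 0 ⇒ convex.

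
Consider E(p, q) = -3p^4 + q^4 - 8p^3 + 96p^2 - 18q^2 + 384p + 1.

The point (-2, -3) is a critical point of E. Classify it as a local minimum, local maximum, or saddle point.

local minimum

The mixed partial ∂²E/∂p∂q is 0, so the Hessian at any point is diag(E_pp, E_qq) = diag(12(-3p^2 - 4p + 16), 12(q^2 - 3)).
At (-2, -3): H = diag(144, 72).
Both eigenvalues are positive, so H is positive definite: a local minimum.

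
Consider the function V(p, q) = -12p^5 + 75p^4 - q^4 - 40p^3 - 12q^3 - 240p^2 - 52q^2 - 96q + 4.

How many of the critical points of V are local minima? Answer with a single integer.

V separates as a function of p plus a function of q, so ∇V=0 decouples.
∂V/∂p = -60p(p - 4)(p - 2)(p + 1) = 0 at p ∈ {-1, 0, 2, 4}; ∂V/∂q = -4(q + 2)(q + 3)(q + 4) = 0 at q ∈ {-4, -3, -2}.
The Hessian is diagonal: diag(V_pp, V_qq). Second derivatives: V_pp(-1)=900, V_pp(0)=-480, V_pp(2)=720, V_pp(4)=-2400; V_qq(-4)=-8, V_qq(-3)=4, V_qq(-2)=-8.
Local minima occur where both diagonal entries positive: (-1, -3), (2, -3). Count: 2.

2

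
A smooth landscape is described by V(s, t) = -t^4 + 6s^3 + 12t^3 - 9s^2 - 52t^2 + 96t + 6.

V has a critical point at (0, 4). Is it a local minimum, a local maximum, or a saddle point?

The mixed partial ∂²V/∂s∂t is 0, so the Hessian at any point is diag(V_ss, V_tt) = diag(18(2s - 1), 4(-3t^2 + 18t - 26)).
At (0, 4): H = diag(-18, -8).
Both eigenvalues are negative, so H is negative definite: a local maximum.

local maximum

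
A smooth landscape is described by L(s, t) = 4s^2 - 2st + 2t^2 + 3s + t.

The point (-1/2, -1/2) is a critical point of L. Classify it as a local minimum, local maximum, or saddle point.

local minimum

The Hessian of L is constant: H = [[8, -2], [-2, 4]].
det(H) = 8·4 − (-2)² = 28.
det(H) > 0 and tr(H) = 12 > 0, so H is positive definite and the point is a local minimum.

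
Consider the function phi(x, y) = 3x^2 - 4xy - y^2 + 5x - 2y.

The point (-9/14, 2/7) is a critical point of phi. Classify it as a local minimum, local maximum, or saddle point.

saddle point

The Hessian of phi is constant: H = [[6, -4], [-4, -2]].
det(H) = 6·(-2) − (-4)² = -28.
Since det(H) < 0, H is indefinite and the critical point is a saddle point.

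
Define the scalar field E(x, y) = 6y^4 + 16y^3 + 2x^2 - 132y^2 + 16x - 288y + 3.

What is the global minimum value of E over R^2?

E(x,y) separates as P(x) + Q(y) + 3, so its minimum is min P + min Q + 3.
P'(x) = 4x + 16 vanishes at x ∈ {-4}; Q'(y) = 24(y - 3)(y + 1)(y + 4) vanishes at y ∈ {-4, -1, 3}.
Local minima of P (where P''>0): P(-4)=-32. Local minima of Q: Q(-4)=-448, Q(3)=-1134.
So the global minimum of E is P(-4) + Q(3) + 3 = -32 − 1134 + 3 = -1163, attained at (-4, 3).

-1163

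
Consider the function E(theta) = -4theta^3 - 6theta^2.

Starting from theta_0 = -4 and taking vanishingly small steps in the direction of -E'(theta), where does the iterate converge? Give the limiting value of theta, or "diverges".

-1

E'(theta) = -12theta(theta + 1), so E'(-4) = -144.
Gradient descent moves in the -E' direction, i.e. theta is increasing.
The nearest critical point in that direction is theta = -1, where E'' = 12 > 0 (a local minimum). The iterate converges there.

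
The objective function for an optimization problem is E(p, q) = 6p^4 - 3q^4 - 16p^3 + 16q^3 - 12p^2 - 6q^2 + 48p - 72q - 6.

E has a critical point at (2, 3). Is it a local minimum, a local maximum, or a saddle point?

The mixed partial ∂²E/∂p∂q is 0, so the Hessian at any point is diag(E_pp, E_qq) = diag(24(3p^2 - 4p - 1), 12(-3q^2 + 8q - 1)).
At (2, 3): H = diag(72, -48).
The eigenvalues have opposite signs, so H is indefinite: a saddle point.

saddle point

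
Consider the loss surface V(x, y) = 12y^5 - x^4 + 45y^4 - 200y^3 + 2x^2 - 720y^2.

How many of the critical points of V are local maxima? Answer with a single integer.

V separates as a function of x plus a function of y, so ∇V=0 decouples.
∂V/∂x = -4x(x - 1)(x + 1) = 0 at x ∈ {-1, 0, 1}; ∂V/∂y = 60y(y - 3)(y + 2)(y + 4) = 0 at y ∈ {-4, -2, 0, 3}.
The Hessian is diagonal: diag(V_xx, V_yy). Second derivatives: V_xx(-1)=-8, V_xx(0)=4, V_xx(1)=-8; V_yy(-4)=-3360, V_yy(-2)=1200, V_yy(0)=-1440, V_yy(3)=6300.
Local maxima occur where both diagonal entries negative: (-1, -4), (-1, 0), (1, -4), (1, 0). Count: 4.

4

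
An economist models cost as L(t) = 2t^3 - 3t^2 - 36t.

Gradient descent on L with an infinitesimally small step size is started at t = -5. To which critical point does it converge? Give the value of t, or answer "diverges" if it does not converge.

diverges

L'(t) = 6(t - 3)(t + 2), so L'(-5) = 144.
Gradient descent moves in the -L' direction, i.e. t is decreasing.
There is no critical point below t=-5, and L' keeps the same sign, so the iterate runs off to −∞.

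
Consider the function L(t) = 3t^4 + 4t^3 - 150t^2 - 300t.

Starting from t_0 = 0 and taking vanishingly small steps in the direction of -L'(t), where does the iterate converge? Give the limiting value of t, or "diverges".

5

L'(t) = 12(t - 5)(t + 1)(t + 5), so L'(0) = -300.
Gradient descent moves in the -L' direction, i.e. t is increasing.
The nearest critical point in that direction is t = 5, where L'' = 720 > 0 (a local minimum). The iterate converges there.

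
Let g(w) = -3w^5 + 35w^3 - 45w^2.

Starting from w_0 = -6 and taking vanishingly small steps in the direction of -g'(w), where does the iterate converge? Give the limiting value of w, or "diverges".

g'(w) = -15w(w - 2)(w - 1)(w + 3), so g'(-6) = -15120.
Gradient descent moves in the -g' direction, i.e. w is increasing.
The nearest critical point in that direction is w = -3, where g'' = 900 > 0 (a local minimum). The iterate converges there.

-3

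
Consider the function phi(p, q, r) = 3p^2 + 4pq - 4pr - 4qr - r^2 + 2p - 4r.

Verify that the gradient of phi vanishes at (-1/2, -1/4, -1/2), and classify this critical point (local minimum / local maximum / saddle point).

saddle point

∇phi = (6p + 4q - 4r + 2, 4p - 4r, -4p - 4q - 2r - 4); substituting (-1/2, -1/4, -1/2) gives ∇phi = (0, 0, 0), so (-1/2, -1/4, -1/2) is indeed a critical point.
The Hessian is constant: H = [[6, 4, -4], [4, 0, -4], [-4, -4, -2]].
Leading principal minors: Δ₁ = 6, Δ₂ = -16, Δ₃ = 64.
The minors fit neither the all-positive nor the alternating-sign pattern, so H is indefinite: a saddle point.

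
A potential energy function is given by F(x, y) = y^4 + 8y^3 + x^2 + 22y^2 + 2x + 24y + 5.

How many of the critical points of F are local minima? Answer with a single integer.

F separates as a function of x plus a function of y, so ∇F=0 decouples.
∂F/∂x = 2(x + 1) = 0 at x ∈ {-1}; ∂F/∂y = 4(y + 1)(y + 2)(y + 3) = 0 at y ∈ {-3, -2, -1}.
The Hessian is diagonal: diag(F_xx, F_yy). Second derivatives: F_xx(-1)=2; F_yy(-3)=8, F_yy(-2)=-4, F_yy(-1)=8.
Local minima occur where both diagonal entries positive: (-1, -3), (-1, -1). Count: 2.

2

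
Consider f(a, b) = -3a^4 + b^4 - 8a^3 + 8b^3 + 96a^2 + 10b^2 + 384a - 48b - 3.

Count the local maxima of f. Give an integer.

2

f separates as a function of a plus a function of b, so ∇f=0 decouples.
∂f/∂a = -12(a - 4)(a + 2)(a + 4) = 0 at a ∈ {-4, -2, 4}; ∂f/∂b = 4(b - 1)(b + 3)(b + 4) = 0 at b ∈ {-4, -3, 1}.
The Hessian is diagonal: diag(f_aa, f_bb). Second derivatives: f_aa(-4)=-192, f_aa(-2)=144, f_aa(4)=-576; f_bb(-4)=20, f_bb(-3)=-16, f_bb(1)=80.
Local maxima occur where both diagonal entries negative: (-4, -3), (4, -3). Count: 2.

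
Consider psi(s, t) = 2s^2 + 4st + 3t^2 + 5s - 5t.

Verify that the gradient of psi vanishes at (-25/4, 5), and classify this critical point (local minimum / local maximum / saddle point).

∇psi = (4s + 4t + 5, 4s + 6t - 5); substituting (-25/4, 5) gives ∇psi = (0, 0), so (-25/4, 5) is indeed a critical point.
The Hessian of psi is constant: H = [[4, 4], [4, 6]].
det(H) = 4·6 − 4² = 8.
det(H) > 0 and tr(H) = 10 > 0, so H is positive definite and the point is a local minimum.

local minimum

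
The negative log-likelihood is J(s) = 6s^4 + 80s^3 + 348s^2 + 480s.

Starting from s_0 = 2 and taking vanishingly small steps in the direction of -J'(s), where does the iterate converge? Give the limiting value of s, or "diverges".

J'(s) = 24(s + 1)(s + 4)(s + 5), so J'(2) = 3024.
Gradient descent moves in the -J' direction, i.e. s is decreasing.
The nearest critical point in that direction is s = -1, where J'' = 288 > 0 (a local minimum). The iterate converges there.

-1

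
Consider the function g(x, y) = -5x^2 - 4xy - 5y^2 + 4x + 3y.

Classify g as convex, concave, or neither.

g is quadratic, so its Hessian is the constant matrix H = [[-10, -4], [-4, -10]].
det(H) = 84, tr(H) = -20.
det(H) > 0 and tr(H) < 0, so H is negative definite everywhere: concave.

concave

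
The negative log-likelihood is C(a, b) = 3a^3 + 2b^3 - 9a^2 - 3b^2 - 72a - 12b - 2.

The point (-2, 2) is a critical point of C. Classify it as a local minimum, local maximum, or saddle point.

saddle point

The mixed partial ∂²C/∂a∂b is 0, so the Hessian at any point is diag(C_aa, C_bb) = diag(18(a - 1), 6(2b - 1)).
At (-2, 2): H = diag(-54, 18).
The eigenvalues have opposite signs, so H is indefinite: a saddle point.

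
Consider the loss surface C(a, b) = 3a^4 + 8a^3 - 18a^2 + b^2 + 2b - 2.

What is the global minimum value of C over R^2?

C(a,b) separates as P(a) + Q(b) − 2, so its minimum is min P + min Q − 2.
P'(a) = 12a(a - 1)(a + 3) vanishes at a ∈ {-3, 0, 1}; Q'(b) = 2b + 2 vanishes at b ∈ {-1}.
Local minima of P (where P''>0): P(-3)=-135, P(1)=-7. Local minima of Q: Q(-1)=-1.
So the global minimum of C is P(-3) + Q(-1) − 2 = -135 − 1 − 2 = -138, attained at (-3, -1).

-138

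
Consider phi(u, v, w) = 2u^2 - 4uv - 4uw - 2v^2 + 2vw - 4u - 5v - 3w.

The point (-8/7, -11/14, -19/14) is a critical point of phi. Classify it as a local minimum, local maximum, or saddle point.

The Hessian is constant: H = [[4, -4, -4], [-4, -4, 2], [-4, 2, 0]].
Leading principal minors: Δ₁ = 4, Δ₂ = -32, Δ₃ = 112.
The minors fit neither the all-positive nor the alternating-sign pattern, so H is indefinite: a saddle point.

saddle point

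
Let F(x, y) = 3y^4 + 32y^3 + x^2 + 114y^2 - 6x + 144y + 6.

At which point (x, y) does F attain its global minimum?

F(x,y) separates as P(x) + Q(y) + 6, so its minimum is min P + min Q + 6.
P'(x) = 2x - 6 vanishes at x ∈ {3}; Q'(y) = 12(y + 1)(y + 3)(y + 4) vanishes at y ∈ {-4, -3, -1}.
Local minima of P (where P''>0): P(3)=-9. Local minima of Q: Q(-4)=-32, Q(-1)=-59.
So the global minimum of F is P(3) + Q(-1) + 6 = -9 − 59 + 6 = -62, attained at (3, -1).

(3, -1)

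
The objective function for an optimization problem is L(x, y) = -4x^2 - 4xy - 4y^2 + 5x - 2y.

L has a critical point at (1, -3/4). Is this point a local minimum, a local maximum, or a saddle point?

The Hessian of L is constant: H = [[-8, -4], [-4, -8]].
det(H) = (-8)·(-8) − (-4)² = 48.
det(H) > 0 and tr(H) = -16 < 0, so H is negative definite and the point is a local maximum.

local maximum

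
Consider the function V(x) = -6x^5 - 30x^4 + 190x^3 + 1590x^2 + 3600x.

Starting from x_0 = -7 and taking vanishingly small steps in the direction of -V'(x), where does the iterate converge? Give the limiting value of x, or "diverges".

-4

V'(x) = -30(x - 5)(x + 2)(x + 3)(x + 4), so V'(-7) = -21600.
Gradient descent moves in the -V' direction, i.e. x is increasing.
The nearest critical point in that direction is x = -4, where V'' = 540 > 0 (a local minimum). The iterate converges there.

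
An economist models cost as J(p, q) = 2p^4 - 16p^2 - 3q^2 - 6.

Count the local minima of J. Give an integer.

0

J separates as a function of p plus a function of q, so ∇J=0 decouples.
∂J/∂p = 8p(p - 2)(p + 2) = 0 at p ∈ {-2, 0, 2}; ∂J/∂q = -6q = 0 at q ∈ {0}.
The Hessian is diagonal: diag(J_pp, J_qq). Second derivatives: J_pp(-2)=64, J_pp(0)=-32, J_pp(2)=64; J_qq(0)=-6.
Local minima occur where both diagonal entries positive: none. Count: 0.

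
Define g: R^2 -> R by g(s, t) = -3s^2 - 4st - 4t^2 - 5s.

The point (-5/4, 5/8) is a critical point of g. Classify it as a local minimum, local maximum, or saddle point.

local maximum

The Hessian of g is constant: H = [[-6, -4], [-4, -8]].
det(H) = (-6)·(-8) − (-4)² = 32.
det(H) > 0 and tr(H) = -14 < 0, so H is negative definite and the point is a local maximum.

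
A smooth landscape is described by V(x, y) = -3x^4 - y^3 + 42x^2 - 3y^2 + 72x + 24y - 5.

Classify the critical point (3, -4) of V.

The mixed partial ∂²V/∂x∂y is 0, so the Hessian at any point is diag(V_xx, V_yy) = diag(12(-3x^2 + 7), -6(y + 1)).
At (3, -4): H = diag(-240, 18).
The eigenvalues have opposite signs, so H is indefinite: a saddle point.

saddle point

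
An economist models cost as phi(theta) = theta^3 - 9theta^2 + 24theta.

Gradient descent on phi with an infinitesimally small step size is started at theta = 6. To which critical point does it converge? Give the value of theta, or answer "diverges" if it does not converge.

4

phi'(theta) = 3(theta - 4)(theta - 2), so phi'(6) = 24.
Gradient descent moves in the -phi' direction, i.e. theta is decreasing.
The nearest critical point in that direction is theta = 4, where phi'' = 6 > 0 (a local minimum). The iterate converges there.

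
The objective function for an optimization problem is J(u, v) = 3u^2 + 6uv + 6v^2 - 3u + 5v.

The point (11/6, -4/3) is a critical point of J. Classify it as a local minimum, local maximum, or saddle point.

The Hessian of J is constant: H = [[6, 6], [6, 12]].
det(H) = 6·12 − 6² = 36.
det(H) > 0 and tr(H) = 18 > 0, so H is positive definite and the point is a local minimum.

local minimum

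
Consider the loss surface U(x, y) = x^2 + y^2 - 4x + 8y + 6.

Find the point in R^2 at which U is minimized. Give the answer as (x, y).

(2, -4)

U(x,y) separates as P(x) + Q(y) + 6, so its minimum is min P + min Q + 6.
P'(x) = 2x - 4 vanishes at x ∈ {2}; Q'(y) = 2y + 8 vanishes at y ∈ {-4}.
Local minima of P (where P''>0): P(2)=-4. Local minima of Q: Q(-4)=-16.
So the global minimum of U is P(2) + Q(-4) + 6 = -4 − 16 + 6 = -14, attained at (2, -4).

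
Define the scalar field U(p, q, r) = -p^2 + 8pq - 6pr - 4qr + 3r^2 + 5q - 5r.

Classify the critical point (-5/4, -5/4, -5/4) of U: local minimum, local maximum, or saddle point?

saddle point

The Hessian is constant: H = [[-2, 8, -6], [8, 0, -4], [-6, -4, 6]].
Leading principal minors: Δ₁ = -2, Δ₂ = -64, Δ₃ = 32.
The minors fit neither the all-positive nor the alternating-sign pattern, so H is indefinite: a saddle point.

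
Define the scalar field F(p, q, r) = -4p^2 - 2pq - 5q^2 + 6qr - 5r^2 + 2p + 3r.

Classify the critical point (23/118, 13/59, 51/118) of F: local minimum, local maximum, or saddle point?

The Hessian is constant: H = [[-8, -2, 0], [-2, -10, 6], [0, 6, -10]].
Leading principal minors: Δ₁ = -8, Δ₂ = 76, Δ₃ = -472.
The minors alternate sign starting negative (−, +, −), so H is negative definite: a local maximum.

local maximum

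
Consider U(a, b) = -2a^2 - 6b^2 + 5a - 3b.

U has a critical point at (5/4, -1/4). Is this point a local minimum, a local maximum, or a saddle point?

local maximum

The Hessian of U is constant: H = [[-4, 0], [0, -12]].
det(H) = (-4)·(-12) − 0² = 48.
det(H) > 0 and tr(H) = -16 < 0, so H is negative definite and the point is a local maximum.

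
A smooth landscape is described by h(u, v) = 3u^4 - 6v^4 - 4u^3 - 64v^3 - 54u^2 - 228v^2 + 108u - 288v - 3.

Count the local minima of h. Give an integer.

2

h separates as a function of u plus a function of v, so ∇h=0 decouples.
∂h/∂u = 12(u - 3)(u - 1)(u + 3) = 0 at u ∈ {-3, 1, 3}; ∂h/∂v = -24(v + 1)(v + 3)(v + 4) = 0 at v ∈ {-4, -3, -1}.
The Hessian is diagonal: diag(h_uu, h_vv). Second derivatives: h_uu(-3)=288, h_uu(1)=-96, h_uu(3)=144; h_vv(-4)=-72, h_vv(-3)=48, h_vv(-1)=-144.
Local minima occur where both diagonal entries positive: (-3, -3), (3, -3). Count: 2.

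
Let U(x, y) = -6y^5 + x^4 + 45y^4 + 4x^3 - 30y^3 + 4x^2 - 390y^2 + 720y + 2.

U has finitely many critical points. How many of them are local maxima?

U separates as a function of x plus a function of y, so ∇U=0 decouples.
∂U/∂x = 4x(x + 1)(x + 2) = 0 at x ∈ {-2, -1, 0}; ∂U/∂y = -30(y - 4)(y - 3)(y - 1)(y + 2) = 0 at y ∈ {-2, 1, 3, 4}.
The Hessian is diagonal: diag(U_xx, U_yy). Second derivatives: U_xx(-2)=8, U_xx(-1)=-4, U_xx(0)=8; U_yy(-2)=2700, U_yy(1)=-540, U_yy(3)=300, U_yy(4)=-540.
Local maxima occur where both diagonal entries negative: (-1, 1), (-1, 4). Count: 2.

2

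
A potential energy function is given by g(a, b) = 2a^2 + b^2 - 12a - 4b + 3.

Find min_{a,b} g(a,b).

-19

g(a,b) separates as P(a) + Q(b) + 3, so its minimum is min P + min Q + 3.
P'(a) = 4a - 12 vanishes at a ∈ {3}; Q'(b) = 2b - 4 vanishes at b ∈ {2}.
Local minima of P (where P''>0): P(3)=-18. Local minima of Q: Q(2)=-4.
So the global minimum of g is P(3) + Q(2) + 3 = -18 − 4 + 3 = -19, attained at (3, 2).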